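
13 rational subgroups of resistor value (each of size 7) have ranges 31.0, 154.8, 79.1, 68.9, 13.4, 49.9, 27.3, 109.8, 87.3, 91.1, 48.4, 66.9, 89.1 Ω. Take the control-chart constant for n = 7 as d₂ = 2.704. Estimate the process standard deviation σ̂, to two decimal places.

26.09

R̄ = (31.0 + 154.8 + 79.1 + 68.9 + 13.4 + 49.9 + 27.3 + 109.8 + 87.3 + 91.1 + 48.4 + 66.9 + 89.1) / 13 = 70.5385
σ̂ = R̄ / d₂ = 70.5385 / 2.704 = 26.0867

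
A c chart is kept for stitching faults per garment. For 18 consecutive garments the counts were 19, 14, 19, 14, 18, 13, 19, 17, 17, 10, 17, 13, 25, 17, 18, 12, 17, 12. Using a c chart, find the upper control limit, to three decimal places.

c̄ = (19 + 14 + 19 + 14 + 18 + 13 + 19 + 17 + 17 + 10 + 17 + 13 + 25 + 17 + 18 + 12 + 17 + 12) / 18 = 291 / 18 = 16.1667
UCL = c̄ + 3√c̄ = 16.1667 + 3 × √16.1667 = 16.1667 + 3 × 4.0208 = 28.2290

28.229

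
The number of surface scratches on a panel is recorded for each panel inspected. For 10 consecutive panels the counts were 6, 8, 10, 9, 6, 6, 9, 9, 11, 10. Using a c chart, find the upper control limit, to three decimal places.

c̄ = (6 + 8 + 10 + 9 + 6 + 6 + 9 + 9 + 11 + 10) / 10 = 84 / 10 = 8.4000
UCL = c̄ + 3√c̄ = 8.4000 + 3 × √8.4000 = 8.4000 + 3 × 2.8983 = 17.0948

17.095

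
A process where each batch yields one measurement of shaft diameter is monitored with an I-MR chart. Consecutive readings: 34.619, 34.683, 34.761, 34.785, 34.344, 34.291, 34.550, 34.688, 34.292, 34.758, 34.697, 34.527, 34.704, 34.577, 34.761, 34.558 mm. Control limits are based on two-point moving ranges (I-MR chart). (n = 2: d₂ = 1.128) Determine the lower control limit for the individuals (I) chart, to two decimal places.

X̄ = (34.619 + 34.683 + 34.761 + 34.785 + 34.344 + 34.291 + 34.550 + 34.688 + 34.292 + 34.758 + 34.697 + 34.527 + 34.704 + 34.577 + 34.761 + 34.558) / 16 = 34.5997
Moving ranges: 0.064, 0.078, 0.024, 0.441, 0.053, 0.259, 0.138, 0.396, 0.466, 0.061, 0.170, 0.177, 0.127, 0.184, 0.203; M̄R̄ = 2.8410 / 15 = 0.1894
LCL = X̄ − 3·M̄R̄/d₂ = 34.5997 − 3 × 0.1894 / 1.128 = 34.0960

34.10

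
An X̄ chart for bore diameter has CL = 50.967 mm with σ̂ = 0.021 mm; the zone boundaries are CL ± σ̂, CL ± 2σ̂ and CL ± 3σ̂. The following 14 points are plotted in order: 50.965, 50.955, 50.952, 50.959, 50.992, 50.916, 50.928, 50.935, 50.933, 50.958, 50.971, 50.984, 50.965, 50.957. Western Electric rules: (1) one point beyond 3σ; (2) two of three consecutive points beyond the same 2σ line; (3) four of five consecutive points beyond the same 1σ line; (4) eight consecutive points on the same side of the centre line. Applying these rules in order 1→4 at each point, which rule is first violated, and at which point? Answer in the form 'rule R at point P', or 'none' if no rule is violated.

Zone of each point (C = within 1σ̂, B = 1σ̂–2σ̂, A = 2σ̂–3σ̂, * = beyond 3σ̂; sign = side of CL): 1:-C, 2:-C, 3:-C, 4:-C, 5:+B, 6:-A, 7:-B, 8:-B, 9:-B, 10:-C, 11:+C, 12:+C, 13:-C, 14:-C
Rule 3 (four of five consecutive points beyond the same 1σ limit) is satisfied at point 9.

rule 3 at point 9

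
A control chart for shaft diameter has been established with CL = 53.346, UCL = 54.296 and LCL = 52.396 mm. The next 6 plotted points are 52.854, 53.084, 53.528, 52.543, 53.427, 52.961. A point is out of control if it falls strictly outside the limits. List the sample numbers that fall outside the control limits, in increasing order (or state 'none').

none

All 6 points lie within [52.396, 54.296].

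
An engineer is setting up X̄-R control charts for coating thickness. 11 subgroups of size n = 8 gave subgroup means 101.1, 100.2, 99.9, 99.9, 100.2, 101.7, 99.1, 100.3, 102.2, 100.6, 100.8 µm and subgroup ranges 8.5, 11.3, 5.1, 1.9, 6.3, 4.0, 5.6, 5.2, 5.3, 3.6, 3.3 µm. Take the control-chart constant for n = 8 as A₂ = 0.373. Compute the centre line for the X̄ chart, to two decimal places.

X̄̄ = (101.1 + 100.2 + 99.9 + 99.9 + 100.2 + 101.7 + 99.1 + 100.3 + 102.2 + 100.6 + 100.8) / 11 = 1106.0000 / 11 = 100.5455
CL = X̄̄ = 100.5455

100.55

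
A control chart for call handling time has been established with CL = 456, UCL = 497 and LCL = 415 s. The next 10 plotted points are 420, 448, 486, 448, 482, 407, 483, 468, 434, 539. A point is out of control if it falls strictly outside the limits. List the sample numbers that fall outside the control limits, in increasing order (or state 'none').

6, 10

Compare each point to [415, 497]: sample 6 = 407 < LCL; sample 10 = 539 > UCL.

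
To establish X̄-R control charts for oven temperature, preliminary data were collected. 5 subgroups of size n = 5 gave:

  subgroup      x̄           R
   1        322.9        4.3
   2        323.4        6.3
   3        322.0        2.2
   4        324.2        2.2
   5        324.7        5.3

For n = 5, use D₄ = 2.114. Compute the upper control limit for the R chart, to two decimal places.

8.58

R̄ = (4.3 + 6.3 + 2.2 + 2.2 + 5.3) / 5 = 20.3000 / 5 = 4.0600
UCL_R = D₄·R̄ = 2.114 × 4.0600 = 8.5828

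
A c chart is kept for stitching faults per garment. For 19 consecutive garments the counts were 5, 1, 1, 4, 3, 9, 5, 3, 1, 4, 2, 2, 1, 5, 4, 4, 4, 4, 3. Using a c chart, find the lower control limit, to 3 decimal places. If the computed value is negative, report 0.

0.000

c̄ = (5 + 1 + 1 + 4 + 3 + 9 + 5 + 3 + 1 + 4 + 2 + 2 + 1 + 5 + 4 + 4 + 4 + 4 + 3) / 19 = 65 / 19 = 3.4211
LCL = c̄ − 3√c̄ = 3.4211 − 3 × 1.8496 = -2.1278 → 0 (cannot be negative)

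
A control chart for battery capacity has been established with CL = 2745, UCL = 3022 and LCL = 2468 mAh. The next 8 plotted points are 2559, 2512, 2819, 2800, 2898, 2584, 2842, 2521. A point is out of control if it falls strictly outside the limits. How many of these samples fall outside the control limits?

0

All 8 points lie within [2468, 3022].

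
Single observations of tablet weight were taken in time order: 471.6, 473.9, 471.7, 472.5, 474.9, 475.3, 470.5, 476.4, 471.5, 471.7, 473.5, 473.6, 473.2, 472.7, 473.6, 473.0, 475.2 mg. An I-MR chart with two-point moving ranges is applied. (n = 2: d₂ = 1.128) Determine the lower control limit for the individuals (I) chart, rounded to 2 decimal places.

X̄ = (471.6 + 473.9 + 471.7 + 472.5 + 474.9 + 475.3 + 470.5 + 476.4 + 471.5 + 471.7 + 473.5 + 473.6 + 473.2 + 472.7 + 473.6 + 473.0 + 475.2) / 17 = 473.2235
Moving ranges: 2.3, 2.2, 0.8, 2.4, 0.4, 4.8, 5.9, 4.9, 0.2, 1.8, 0.1, 0.4, 0.5, 0.9, 0.6, 2.2; M̄R̄ = 30.4000 / 16 = 1.9000
LCL = X̄ − 3·M̄R̄/d₂ = 473.2235 − 3 × 1.9000 / 1.128 = 468.1703

468.17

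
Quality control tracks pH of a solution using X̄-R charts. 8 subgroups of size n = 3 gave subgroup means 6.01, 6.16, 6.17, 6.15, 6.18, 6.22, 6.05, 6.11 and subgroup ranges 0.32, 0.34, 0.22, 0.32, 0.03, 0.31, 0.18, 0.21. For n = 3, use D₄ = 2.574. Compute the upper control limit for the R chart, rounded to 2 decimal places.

R̄ = (0.32 + 0.34 + 0.22 + 0.32 + 0.03 + 0.31 + 0.18 + 0.21) / 8 = 1.9300 / 8 = 0.2412
UCL_R = D₄·R̄ = 2.574 × 0.2412 = 0.6210

0.62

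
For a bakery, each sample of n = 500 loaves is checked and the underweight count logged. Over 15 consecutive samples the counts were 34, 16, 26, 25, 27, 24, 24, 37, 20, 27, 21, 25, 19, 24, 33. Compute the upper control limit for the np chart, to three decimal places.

p̄ = Σdᵢ / (k·n) = 382 / (15 × 500) = 0.05093
UCL = np̄ + 3·√(np̄(1−p̄)) = 25.4667 + 3 × √(25.4667×0.94907) = 25.4667 + 3 × 4.9163 = 40.2154

40.215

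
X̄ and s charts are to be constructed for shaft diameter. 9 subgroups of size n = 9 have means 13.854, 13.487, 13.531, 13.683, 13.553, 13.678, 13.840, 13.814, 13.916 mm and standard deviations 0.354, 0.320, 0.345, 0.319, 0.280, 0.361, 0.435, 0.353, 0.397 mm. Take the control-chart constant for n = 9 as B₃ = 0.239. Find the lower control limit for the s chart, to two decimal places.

s̄ = (0.354 + 0.320 + 0.345 + 0.319 + 0.280 + 0.361 + 0.435 + 0.353 + 0.397) / 9 = 0.3516
LCL_s = B₃·s̄ = 0.239 × 0.3516 = 0.0840

0.08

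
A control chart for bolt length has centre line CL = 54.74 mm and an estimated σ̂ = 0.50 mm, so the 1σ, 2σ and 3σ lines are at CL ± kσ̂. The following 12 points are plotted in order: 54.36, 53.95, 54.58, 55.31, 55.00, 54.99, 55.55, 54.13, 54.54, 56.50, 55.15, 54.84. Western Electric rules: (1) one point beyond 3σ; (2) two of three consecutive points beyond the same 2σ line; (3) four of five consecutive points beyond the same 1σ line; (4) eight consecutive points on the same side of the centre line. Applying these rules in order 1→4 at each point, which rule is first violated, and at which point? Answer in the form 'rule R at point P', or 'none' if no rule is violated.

Zone of each point (C = within 1σ̂, B = 1σ̂–2σ̂, A = 2σ̂–3σ̂, * = beyond 3σ̂; sign = side of CL): 1:-C, 2:-B, 3:-C, 4:+B, 5:+C, 6:+C, 7:+B, 8:-B, 9:-C, 10:+*, 11:+C, 12:+C
Rule 1 (one point beyond the 3σ limits) is satisfied at point 10.

rule 1 at point 10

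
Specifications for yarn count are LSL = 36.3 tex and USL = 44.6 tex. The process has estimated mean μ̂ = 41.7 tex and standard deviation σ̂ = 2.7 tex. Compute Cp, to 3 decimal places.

0.512

Cp = (USL − LSL) / (6σ̂) = (44.6 − 36.3) / (6 × 2.7) = 8.3000 / 16.2000 = 0.5123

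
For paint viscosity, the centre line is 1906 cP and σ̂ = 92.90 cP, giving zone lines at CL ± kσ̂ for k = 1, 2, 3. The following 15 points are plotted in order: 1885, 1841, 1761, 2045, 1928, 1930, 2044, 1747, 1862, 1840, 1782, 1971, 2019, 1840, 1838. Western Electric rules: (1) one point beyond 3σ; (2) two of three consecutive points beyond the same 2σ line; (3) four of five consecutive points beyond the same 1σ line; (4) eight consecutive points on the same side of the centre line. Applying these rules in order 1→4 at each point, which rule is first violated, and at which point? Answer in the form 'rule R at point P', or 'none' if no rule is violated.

none

Zone of each point (C = within 1σ̂, B = 1σ̂–2σ̂, A = 2σ̂–3σ̂, * = beyond 3σ̂; sign = side of CL): 1:-C, 2:-C, 3:-B, 4:+B, 5:+C, 6:+C, 7:+B, 8:-B, 9:-C, 10:-C, 11:-B, 12:+C, 13:+B, 14:-C, 15:-C
No rule fires across all 15 points.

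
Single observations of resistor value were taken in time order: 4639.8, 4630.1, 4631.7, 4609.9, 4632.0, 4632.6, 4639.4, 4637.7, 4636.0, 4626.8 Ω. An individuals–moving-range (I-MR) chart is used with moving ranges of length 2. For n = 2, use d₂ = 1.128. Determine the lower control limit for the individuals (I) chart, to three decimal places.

4609.378

X̄ = (4639.8 + 4630.1 + 4631.7 + 4609.9 + 4632.0 + 4632.6 + 4639.4 + 4637.7 + 4636.0 + 4626.8) / 10 = 4631.6000
Moving ranges: 9.7, 1.6, 21.8, 22.1, 0.6, 6.8, 1.7, 1.7, 9.2; M̄R̄ = 75.2000 / 9 = 8.3556
LCL = X̄ − 3·M̄R̄/d₂ = 4631.6000 − 3 × 8.3556 / 1.128 = 4609.3778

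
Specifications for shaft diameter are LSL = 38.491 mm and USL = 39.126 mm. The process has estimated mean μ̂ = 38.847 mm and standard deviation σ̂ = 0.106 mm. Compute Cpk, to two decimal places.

0.88

Cpu = (USL − μ̂) / (3σ̂) = (39.126 − 38.847) / (3 × 0.106) = 0.8774; Cpl = (μ̂ − LSL) / (3σ̂) = (38.847 − 38.491) / (3 × 0.106) = 1.1195; Cpk = min(Cpu, Cpl) = 0.8774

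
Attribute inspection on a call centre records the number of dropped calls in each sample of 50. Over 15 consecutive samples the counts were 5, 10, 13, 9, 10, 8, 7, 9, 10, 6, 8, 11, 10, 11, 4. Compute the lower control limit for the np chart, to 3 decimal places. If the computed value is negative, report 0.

p̄ = Σdᵢ / (k·n) = 131 / (15 × 50) = 0.17467
LCL = np̄ − 3·√(np̄(1−p̄)) = 8.7333 − 3 × 2.6848 = 0.6791

0.679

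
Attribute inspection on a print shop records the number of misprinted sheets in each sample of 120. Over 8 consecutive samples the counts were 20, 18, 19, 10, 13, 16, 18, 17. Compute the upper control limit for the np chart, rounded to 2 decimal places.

27.66

p̄ = Σdᵢ / (k·n) = 131 / (8 × 120) = 0.13646
UCL = np̄ + 3·√(np̄(1−p̄)) = 16.3750 + 3 × √(16.3750×0.86354) = 16.3750 + 3 × 3.7604 = 27.6562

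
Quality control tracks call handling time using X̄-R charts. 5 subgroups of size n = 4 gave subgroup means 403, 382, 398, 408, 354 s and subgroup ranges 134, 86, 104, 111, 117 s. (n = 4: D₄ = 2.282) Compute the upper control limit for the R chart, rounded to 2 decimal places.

R̄ = (134 + 86 + 104 + 111 + 117) / 5 = 552.0000 / 5 = 110.4000
UCL_R = D₄·R̄ = 2.282 × 110.4000 = 251.9328

251.93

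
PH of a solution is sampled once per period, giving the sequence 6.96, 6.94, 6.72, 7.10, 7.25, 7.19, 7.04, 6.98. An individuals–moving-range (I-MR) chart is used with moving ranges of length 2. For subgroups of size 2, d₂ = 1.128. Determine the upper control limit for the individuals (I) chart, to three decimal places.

7.418

X̄ = (6.96 + 6.94 + 6.72 + 7.10 + 7.25 + 7.19 + 7.04 + 6.98) / 8 = 7.0225
Moving ranges: 0.02, 0.22, 0.38, 0.15, 0.06, 0.15, 0.06; M̄R̄ = 1.0400 / 7 = 0.1486
UCL = X̄ + 3·M̄R̄/d₂ = 7.0225 + 3 × 0.1486 / 1.128 = 7.4176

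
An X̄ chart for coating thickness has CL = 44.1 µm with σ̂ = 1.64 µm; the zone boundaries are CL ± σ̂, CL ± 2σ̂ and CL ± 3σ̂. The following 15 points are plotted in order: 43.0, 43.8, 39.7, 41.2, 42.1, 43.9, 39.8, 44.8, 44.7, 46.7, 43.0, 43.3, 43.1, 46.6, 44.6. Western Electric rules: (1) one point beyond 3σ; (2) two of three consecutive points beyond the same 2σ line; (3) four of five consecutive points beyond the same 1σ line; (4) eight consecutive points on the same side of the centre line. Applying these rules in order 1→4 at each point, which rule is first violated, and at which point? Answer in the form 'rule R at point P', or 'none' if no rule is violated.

rule 3 at point 7

Zone of each point (C = within 1σ̂, B = 1σ̂–2σ̂, A = 2σ̂–3σ̂, * = beyond 3σ̂; sign = side of CL): 1:-C, 2:-C, 3:-A, 4:-B, 5:-B, 6:-C, 7:-A, 8:+C, 9:+C, 10:+B, 11:-C, 12:-C, 13:-C, 14:+B, 15:+C
Rule 3 (four of five consecutive points beyond the same 1σ limit) is satisfied at point 7.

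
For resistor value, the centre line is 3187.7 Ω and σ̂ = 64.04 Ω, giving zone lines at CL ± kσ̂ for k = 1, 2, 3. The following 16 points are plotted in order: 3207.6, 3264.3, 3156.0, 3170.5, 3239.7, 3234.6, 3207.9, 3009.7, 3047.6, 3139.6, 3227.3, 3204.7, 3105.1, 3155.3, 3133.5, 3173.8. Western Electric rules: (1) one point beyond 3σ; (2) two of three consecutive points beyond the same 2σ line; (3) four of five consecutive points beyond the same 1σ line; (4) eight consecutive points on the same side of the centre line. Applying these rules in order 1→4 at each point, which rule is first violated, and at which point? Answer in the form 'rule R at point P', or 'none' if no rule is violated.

Zone of each point (C = within 1σ̂, B = 1σ̂–2σ̂, A = 2σ̂–3σ̂, * = beyond 3σ̂; sign = side of CL): 1:+C, 2:+B, 3:-C, 4:-C, 5:+C, 6:+C, 7:+C, 8:-A, 9:-A, 10:-C, 11:+C, 12:+C, 13:-B, 14:-C, 15:-C, 16:-C
Rule 2 (two of three consecutive points beyond the same 2σ limit) is satisfied at point 9.

rule 2 at point 9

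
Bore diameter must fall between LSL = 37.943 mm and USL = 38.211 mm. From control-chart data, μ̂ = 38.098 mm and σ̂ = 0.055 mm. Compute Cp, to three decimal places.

0.812

Cp = (USL − LSL) / (6σ̂) = (38.211 − 37.943) / (6 × 0.055) = 0.2680 / 0.3300 = 0.8121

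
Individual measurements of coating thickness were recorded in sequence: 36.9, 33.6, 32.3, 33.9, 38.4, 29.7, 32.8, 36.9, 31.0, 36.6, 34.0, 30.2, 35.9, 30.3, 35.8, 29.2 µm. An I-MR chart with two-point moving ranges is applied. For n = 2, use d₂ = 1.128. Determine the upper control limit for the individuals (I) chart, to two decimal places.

45.63

X̄ = (36.9 + 33.6 + 32.3 + 33.9 + 38.4 + 29.7 + 32.8 + 36.9 + 31.0 + 36.6 + 34.0 + 30.2 + 35.9 + 30.3 + 35.8 + 29.2) / 16 = 33.5938
Moving ranges: 3.3, 1.3, 1.6, 4.5, 8.7, 3.1, 4.1, 5.9, 5.6, 2.6, 3.8, 5.7, 5.6, 5.5, 6.6; M̄R̄ = 67.9000 / 15 = 4.5267
UCL = X̄ + 3·M̄R̄/d₂ = 33.5938 + 3 × 4.5267 / 1.128 = 45.6328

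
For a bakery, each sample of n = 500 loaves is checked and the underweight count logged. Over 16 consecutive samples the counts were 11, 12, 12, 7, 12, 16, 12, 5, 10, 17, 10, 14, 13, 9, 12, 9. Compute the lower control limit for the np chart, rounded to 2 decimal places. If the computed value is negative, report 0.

1.34

p̄ = Σdᵢ / (k·n) = 181 / (16 × 500) = 0.02262
LCL = np̄ − 3·√(np̄(1−p̄)) = 11.3125 − 3 × 3.3251 = 1.3371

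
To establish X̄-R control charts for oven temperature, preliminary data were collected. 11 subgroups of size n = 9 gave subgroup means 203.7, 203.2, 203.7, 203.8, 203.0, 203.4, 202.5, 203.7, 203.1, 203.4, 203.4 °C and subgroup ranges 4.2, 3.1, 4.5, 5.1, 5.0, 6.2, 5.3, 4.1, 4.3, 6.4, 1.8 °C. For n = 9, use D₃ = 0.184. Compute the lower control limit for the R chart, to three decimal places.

R̄ = (4.2 + 3.1 + 4.5 + 5.1 + 5.0 + 6.2 + 5.3 + 4.1 + 4.3 + 6.4 + 1.8) / 11 = 50.0000 / 11 = 4.5455
LCL_R = D₃·R̄ = 0.184 × 4.5455 = 0.8364

0.836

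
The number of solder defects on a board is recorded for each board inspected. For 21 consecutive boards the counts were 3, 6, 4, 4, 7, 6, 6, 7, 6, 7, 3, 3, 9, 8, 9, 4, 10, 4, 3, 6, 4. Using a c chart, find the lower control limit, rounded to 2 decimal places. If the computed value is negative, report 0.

c̄ = (3 + 6 + 4 + 4 + 7 + 6 + 6 + 7 + 6 + 7 + 3 + 3 + 9 + 8 + 9 + 4 + 10 + 4 + 3 + 6 + 4) / 21 = 119 / 21 = 5.6667
LCL = c̄ − 3√c̄ = 5.6667 − 3 × 2.3805 = -1.4748 → 0 (cannot be negative)

0.00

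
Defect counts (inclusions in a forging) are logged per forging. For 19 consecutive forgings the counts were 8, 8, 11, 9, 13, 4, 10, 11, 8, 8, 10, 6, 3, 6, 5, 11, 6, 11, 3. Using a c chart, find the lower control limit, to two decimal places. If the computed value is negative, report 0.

c̄ = (8 + 8 + 11 + 9 + 13 + 4 + 10 + 11 + 8 + 8 + 10 + 6 + 3 + 6 + 5 + 11 + 6 + 11 + 3) / 19 = 151 / 19 = 7.9474
LCL = c̄ − 3√c̄ = 7.9474 − 3 × 2.8191 = -0.5100 → 0 (cannot be negative)

0.00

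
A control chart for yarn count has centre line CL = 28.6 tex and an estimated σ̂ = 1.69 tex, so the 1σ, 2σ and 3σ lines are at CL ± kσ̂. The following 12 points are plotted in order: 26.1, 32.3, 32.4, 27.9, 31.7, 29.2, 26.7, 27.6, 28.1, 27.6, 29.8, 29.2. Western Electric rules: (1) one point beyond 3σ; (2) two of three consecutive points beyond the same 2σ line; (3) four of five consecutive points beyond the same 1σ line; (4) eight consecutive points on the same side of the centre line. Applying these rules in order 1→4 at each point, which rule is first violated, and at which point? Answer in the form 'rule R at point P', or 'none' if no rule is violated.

rule 2 at point 3

Zone of each point (C = within 1σ̂, B = 1σ̂–2σ̂, A = 2σ̂–3σ̂, * = beyond 3σ̂; sign = side of CL): 1:-B, 2:+A, 3:+A, 4:-C, 5:+B, 6:+C, 7:-B, 8:-C, 9:-C, 10:-C, 11:+C, 12:+C
Rule 2 (two of three consecutive points beyond the same 2σ limit) is satisfied at point 3.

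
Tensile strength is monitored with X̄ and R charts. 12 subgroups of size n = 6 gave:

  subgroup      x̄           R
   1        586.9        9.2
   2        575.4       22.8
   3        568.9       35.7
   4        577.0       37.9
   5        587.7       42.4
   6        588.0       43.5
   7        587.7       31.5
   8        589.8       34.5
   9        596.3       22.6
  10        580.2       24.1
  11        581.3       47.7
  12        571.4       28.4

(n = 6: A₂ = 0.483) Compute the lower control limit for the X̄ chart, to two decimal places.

567.24

X̄̄ = (586.9 + 575.4 + 568.9 + 577.0 + 587.7 + 588.0 + 587.7 + 589.8 + 596.3 + 580.2 + 581.3 + 571.4) / 12 = 6990.6000 / 12 = 582.5500
R̄ = (9.2 + 22.8 + 35.7 + 37.9 + 42.4 + 43.5 + 31.5 + 34.5 + 22.6 + 24.1 + 47.7 + 28.4) / 12 = 380.3000 / 12 = 31.6917
LCL = X̄̄ − A₂·R̄ = 582.5500 − 0.483 × 31.6917 = 567.2429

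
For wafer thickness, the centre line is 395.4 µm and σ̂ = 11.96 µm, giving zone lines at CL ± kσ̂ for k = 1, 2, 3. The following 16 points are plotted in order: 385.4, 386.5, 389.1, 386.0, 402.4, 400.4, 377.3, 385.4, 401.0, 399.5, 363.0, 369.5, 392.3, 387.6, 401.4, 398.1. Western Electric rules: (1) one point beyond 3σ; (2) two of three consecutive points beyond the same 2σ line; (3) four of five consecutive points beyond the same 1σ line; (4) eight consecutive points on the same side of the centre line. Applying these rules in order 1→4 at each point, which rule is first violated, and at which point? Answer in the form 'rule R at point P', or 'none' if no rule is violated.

rule 2 at point 12

Zone of each point (C = within 1σ̂, B = 1σ̂–2σ̂, A = 2σ̂–3σ̂, * = beyond 3σ̂; sign = side of CL): 1:-C, 2:-C, 3:-C, 4:-C, 5:+C, 6:+C, 7:-B, 8:-C, 9:+C, 10:+C, 11:-A, 12:-A, 13:-C, 14:-C, 15:+C, 16:+C
Rule 2 (two of three consecutive points beyond the same 2σ limit) is satisfied at point 12.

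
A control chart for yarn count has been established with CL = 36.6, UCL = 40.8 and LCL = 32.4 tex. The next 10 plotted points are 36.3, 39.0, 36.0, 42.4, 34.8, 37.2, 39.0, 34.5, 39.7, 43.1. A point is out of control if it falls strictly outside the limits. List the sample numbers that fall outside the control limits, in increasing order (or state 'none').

4, 10

Compare each point to [32.4, 40.8]: sample 4 = 42.4 > UCL; sample 10 = 43.1 > UCL.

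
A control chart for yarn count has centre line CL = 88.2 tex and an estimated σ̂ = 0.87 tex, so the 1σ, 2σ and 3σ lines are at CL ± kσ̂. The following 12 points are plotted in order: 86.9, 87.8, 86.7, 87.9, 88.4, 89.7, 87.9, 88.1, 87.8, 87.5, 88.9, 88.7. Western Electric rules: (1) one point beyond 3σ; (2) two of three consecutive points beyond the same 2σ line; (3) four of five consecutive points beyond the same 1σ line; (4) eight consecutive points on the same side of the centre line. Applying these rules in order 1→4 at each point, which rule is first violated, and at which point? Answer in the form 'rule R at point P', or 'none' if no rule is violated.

none

Zone of each point (C = within 1σ̂, B = 1σ̂–2σ̂, A = 2σ̂–3σ̂, * = beyond 3σ̂; sign = side of CL): 1:-B, 2:-C, 3:-B, 4:-C, 5:+C, 6:+B, 7:-C, 8:-C, 9:-C, 10:-C, 11:+C, 12:+C
No rule fires across all 12 points.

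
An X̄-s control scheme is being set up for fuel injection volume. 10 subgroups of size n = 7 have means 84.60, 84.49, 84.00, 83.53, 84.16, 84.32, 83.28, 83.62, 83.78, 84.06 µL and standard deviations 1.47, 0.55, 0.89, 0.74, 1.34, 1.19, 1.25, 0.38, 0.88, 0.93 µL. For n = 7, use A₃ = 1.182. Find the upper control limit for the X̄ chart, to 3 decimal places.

85.121

X̄̄ = (84.60 + 84.49 + 84.00 + 83.53 + 84.16 + 84.32 + 83.28 + 83.62 + 83.78 + 84.06) / 10 = 83.9840
s̄ = (1.47 + 0.55 + 0.89 + 0.74 + 1.34 + 1.19 + 1.25 + 0.38 + 0.88 + 0.93) / 10 = 0.9620
UCL = X̄̄ + A₃·s̄ = 83.9840 + 1.182 × 0.9620 = 85.1211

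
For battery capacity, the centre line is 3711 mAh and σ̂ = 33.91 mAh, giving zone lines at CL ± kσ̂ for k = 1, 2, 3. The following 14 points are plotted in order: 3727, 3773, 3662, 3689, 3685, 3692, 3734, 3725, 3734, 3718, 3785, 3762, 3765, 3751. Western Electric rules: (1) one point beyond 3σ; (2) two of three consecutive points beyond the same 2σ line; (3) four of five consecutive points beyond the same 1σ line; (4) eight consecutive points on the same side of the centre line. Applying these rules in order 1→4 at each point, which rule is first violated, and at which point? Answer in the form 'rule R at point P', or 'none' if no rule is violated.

rule 3 at point 14

Zone of each point (C = within 1σ̂, B = 1σ̂–2σ̂, A = 2σ̂–3σ̂, * = beyond 3σ̂; sign = side of CL): 1:+C, 2:+B, 3:-B, 4:-C, 5:-C, 6:-C, 7:+C, 8:+C, 9:+C, 10:+C, 11:+A, 12:+B, 13:+B, 14:+B
Rule 3 (four of five consecutive points beyond the same 1σ limit) is satisfied at point 14.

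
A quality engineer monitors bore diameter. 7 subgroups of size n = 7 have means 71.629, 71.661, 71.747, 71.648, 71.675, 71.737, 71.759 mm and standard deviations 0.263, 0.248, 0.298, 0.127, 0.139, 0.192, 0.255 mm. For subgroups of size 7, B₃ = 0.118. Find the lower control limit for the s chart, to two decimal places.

s̄ = (0.263 + 0.248 + 0.298 + 0.127 + 0.139 + 0.192 + 0.255) / 7 = 0.2174
LCL_s = B₃·s̄ = 0.118 × 0.2174 = 0.0257

0.03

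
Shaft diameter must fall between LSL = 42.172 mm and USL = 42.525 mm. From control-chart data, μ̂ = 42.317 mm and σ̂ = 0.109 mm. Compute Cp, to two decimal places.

0.54

Cp = (USL − LSL) / (6σ̂) = (42.525 − 42.172) / (6 × 0.109) = 0.3530 / 0.6540 = 0.5398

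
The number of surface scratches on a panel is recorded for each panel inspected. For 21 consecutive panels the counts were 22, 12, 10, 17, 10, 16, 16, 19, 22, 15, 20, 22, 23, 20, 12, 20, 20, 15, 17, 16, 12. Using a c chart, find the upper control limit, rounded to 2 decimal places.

29.30

c̄ = (22 + 12 + 10 + 17 + 10 + 16 + 16 + 19 + 22 + 15 + 20 + 22 + 23 + 20 + 12 + 20 + 20 + 15 + 17 + 16 + 12) / 21 = 356 / 21 = 16.9524
UCL = c̄ + 3√c̄ = 16.9524 + 3 × √16.9524 = 16.9524 + 3 × 4.1173 = 29.3044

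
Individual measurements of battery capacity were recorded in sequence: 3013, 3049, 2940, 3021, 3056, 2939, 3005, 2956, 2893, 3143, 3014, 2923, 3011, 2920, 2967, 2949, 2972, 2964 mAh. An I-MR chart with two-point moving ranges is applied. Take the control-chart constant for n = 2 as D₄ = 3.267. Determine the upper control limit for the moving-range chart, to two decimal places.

Moving ranges: 36, 109, 81, 35, 117, 66, 49, 63, 250, 129, 91, 88, 91, 47, 18, 23, 8; M̄R̄ = 1301.0000 / 17 = 76.5294
UCL_MR = D₄·M̄R̄ = 3.267 × 76.5294 = 250.0216

250.02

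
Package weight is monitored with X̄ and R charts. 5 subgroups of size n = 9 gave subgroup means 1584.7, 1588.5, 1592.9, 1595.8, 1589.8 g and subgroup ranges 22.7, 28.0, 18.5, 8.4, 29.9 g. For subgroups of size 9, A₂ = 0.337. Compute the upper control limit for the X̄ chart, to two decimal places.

X̄̄ = (1584.7 + 1588.5 + 1592.9 + 1595.8 + 1589.8) / 5 = 7951.7000 / 5 = 1590.3400
R̄ = (22.7 + 28.0 + 18.5 + 8.4 + 29.9) / 5 = 107.5000 / 5 = 21.5000
UCL = X̄̄ + A₂·R̄ = 1590.3400 + 0.337 × 21.5000 = 1597.5855

1597.59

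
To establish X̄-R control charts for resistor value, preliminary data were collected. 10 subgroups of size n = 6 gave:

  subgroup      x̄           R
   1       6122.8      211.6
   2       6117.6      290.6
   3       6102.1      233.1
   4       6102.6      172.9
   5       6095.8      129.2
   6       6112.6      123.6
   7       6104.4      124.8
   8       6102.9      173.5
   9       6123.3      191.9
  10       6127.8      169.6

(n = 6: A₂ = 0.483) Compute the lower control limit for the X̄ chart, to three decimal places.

6023.245

X̄̄ = (6122.8 + 6117.6 + 6102.1 + 6102.6 + 6095.8 + 6112.6 + 6104.4 + 6102.9 + 6123.3 + 6127.8) / 10 = 61111.9000 / 10 = 6111.1900
R̄ = (211.6 + 290.6 + 233.1 + 172.9 + 129.2 + 123.6 + 124.8 + 173.5 + 191.9 + 169.6) / 10 = 1820.8000 / 10 = 182.0800
LCL = X̄̄ − A₂·R̄ = 6111.1900 − 0.483 × 182.0800 = 6023.2454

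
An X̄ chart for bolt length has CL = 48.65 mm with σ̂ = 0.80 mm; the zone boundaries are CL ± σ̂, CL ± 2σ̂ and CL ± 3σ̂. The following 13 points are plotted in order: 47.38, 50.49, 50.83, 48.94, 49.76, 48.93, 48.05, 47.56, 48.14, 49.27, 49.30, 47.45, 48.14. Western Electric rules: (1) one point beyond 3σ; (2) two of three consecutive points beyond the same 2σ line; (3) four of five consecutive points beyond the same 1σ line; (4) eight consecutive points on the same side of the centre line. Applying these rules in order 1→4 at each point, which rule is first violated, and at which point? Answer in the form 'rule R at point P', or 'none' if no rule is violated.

Zone of each point (C = within 1σ̂, B = 1σ̂–2σ̂, A = 2σ̂–3σ̂, * = beyond 3σ̂; sign = side of CL): 1:-B, 2:+A, 3:+A, 4:+C, 5:+B, 6:+C, 7:-C, 8:-B, 9:-C, 10:+C, 11:+C, 12:-B, 13:-C
Rule 2 (two of three consecutive points beyond the same 2σ limit) is satisfied at point 3.

rule 2 at point 3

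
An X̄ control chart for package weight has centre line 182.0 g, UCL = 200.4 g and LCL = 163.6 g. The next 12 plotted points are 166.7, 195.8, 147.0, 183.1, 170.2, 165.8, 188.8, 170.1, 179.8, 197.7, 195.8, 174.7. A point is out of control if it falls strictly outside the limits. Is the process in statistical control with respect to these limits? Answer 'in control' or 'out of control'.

out of control

Compare each point to [163.6, 200.4]: sample 3 = 147.0 < LCL.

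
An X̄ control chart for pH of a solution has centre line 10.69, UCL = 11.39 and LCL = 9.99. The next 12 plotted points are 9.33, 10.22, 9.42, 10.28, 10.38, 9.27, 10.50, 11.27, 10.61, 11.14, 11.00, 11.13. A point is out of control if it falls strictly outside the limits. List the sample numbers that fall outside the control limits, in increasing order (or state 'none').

1, 3, 6

Compare each point to [9.99, 11.39]: sample 1 = 9.33 < LCL; sample 3 = 9.42 < LCL; sample 6 = 9.27 < LCL.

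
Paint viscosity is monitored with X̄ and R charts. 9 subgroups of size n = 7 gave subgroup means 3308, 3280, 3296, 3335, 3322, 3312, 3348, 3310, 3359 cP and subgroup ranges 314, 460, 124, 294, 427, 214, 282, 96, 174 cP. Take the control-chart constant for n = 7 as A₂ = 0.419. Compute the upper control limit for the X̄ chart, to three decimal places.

3429.924

X̄̄ = (3308 + 3280 + 3296 + 3335 + 3322 + 3312 + 3348 + 3310 + 3359) / 9 = 29870.0000 / 9 = 3318.8889
R̄ = (314 + 460 + 124 + 294 + 427 + 214 + 282 + 96 + 174) / 9 = 2385.0000 / 9 = 265.0000
UCL = X̄̄ + A₂·R̄ = 3318.8889 + 0.419 × 265.0000 = 3429.9239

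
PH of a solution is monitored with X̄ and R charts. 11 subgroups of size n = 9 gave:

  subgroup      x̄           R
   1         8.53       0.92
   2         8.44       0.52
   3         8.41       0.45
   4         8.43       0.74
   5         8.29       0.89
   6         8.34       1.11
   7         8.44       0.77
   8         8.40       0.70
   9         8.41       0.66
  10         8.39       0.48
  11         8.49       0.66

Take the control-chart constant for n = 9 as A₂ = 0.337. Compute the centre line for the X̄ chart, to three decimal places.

8.415

X̄̄ = (8.53 + 8.44 + 8.41 + 8.43 + 8.29 + 8.34 + 8.44 + 8.40 + 8.41 + 8.39 + 8.49) / 11 = 92.5700 / 11 = 8.4155
CL = X̄̄ = 8.4155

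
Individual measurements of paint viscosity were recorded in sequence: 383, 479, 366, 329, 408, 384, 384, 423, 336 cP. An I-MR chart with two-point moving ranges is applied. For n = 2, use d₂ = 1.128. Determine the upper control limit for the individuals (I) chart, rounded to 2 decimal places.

X̄ = (383 + 479 + 366 + 329 + 408 + 384 + 384 + 423 + 336) / 9 = 388.0000
Moving ranges: 96, 113, 37, 79, 24, 0, 39, 87; M̄R̄ = 475.0000 / 8 = 59.3750
UCL = X̄ + 3·M̄R̄/d₂ = 388.0000 + 3 × 59.3750 / 1.128 = 545.9122

545.91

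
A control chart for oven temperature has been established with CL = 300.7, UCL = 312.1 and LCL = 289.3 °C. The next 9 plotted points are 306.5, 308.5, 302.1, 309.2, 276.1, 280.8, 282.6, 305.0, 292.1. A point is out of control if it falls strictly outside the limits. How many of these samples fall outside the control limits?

Compare each point to [289.3, 312.1]: sample 5 = 276.1 < LCL; sample 6 = 280.8 < LCL; sample 7 = 282.6 < LCL.

3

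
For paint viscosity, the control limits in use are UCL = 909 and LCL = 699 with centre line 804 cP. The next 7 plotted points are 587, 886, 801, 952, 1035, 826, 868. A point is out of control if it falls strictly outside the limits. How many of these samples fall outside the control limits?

Compare each point to [699, 909]: sample 1 = 587 < LCL; sample 4 = 952 > UCL; sample 5 = 1035 > UCL.

3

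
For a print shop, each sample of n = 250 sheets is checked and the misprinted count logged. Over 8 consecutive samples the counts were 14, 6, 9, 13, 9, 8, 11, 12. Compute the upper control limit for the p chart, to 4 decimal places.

0.0786

p̄ = Σdᵢ / (k·n) = 82 / (8 × 250) = 0.04100
UCL = p̄ + 3·√(p̄(1−p̄)/n) = 0.04100 + 3 × √(0.04100×0.95900/250) = 0.04100 + 3 × 0.01254 = 0.07862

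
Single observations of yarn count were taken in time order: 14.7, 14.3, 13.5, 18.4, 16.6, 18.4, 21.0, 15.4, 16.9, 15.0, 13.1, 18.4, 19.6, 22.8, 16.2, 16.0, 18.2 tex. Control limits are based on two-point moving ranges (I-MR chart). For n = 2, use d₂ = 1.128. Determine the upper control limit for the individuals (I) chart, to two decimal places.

X̄ = (14.7 + 14.3 + 13.5 + 18.4 + 16.6 + 18.4 + 21.0 + 15.4 + 16.9 + 15.0 + 13.1 + 18.4 + 19.6 + 22.8 + 16.2 + 16.0 + 18.2) / 17 = 16.9706
Moving ranges: 0.4, 0.8, 4.9, 1.8, 1.8, 2.6, 5.6, 1.5, 1.9, 1.9, 5.3, 1.2, 3.2, 6.6, 0.2, 2.2; M̄R̄ = 41.9000 / 16 = 2.6187
UCL = X̄ + 3·M̄R̄/d₂ = 16.9706 + 3 × 2.6187 / 1.128 = 23.9353

23.94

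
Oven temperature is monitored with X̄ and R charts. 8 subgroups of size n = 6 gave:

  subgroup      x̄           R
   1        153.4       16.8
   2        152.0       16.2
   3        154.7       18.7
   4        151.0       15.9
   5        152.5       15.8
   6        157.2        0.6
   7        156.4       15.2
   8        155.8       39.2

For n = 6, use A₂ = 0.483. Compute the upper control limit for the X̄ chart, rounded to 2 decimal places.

X̄̄ = (153.4 + 152.0 + 154.7 + 151.0 + 152.5 + 157.2 + 156.4 + 155.8) / 8 = 1233.0000 / 8 = 154.1250
R̄ = (16.8 + 16.2 + 18.7 + 15.9 + 15.8 + 0.6 + 15.2 + 39.2) / 8 = 138.4000 / 8 = 17.3000
UCL = X̄̄ + A₂·R̄ = 154.1250 + 0.483 × 17.3000 = 162.4809

162.48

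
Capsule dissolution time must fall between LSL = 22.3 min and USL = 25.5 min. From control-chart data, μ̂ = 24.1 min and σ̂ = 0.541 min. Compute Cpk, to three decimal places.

Cpu = (USL − μ̂) / (3σ̂) = (25.5 − 24.1) / (3 × 0.541) = 0.8626; Cpl = (μ̂ − LSL) / (3σ̂) = (24.1 − 22.3) / (3 × 0.541) = 1.1091; Cpk = min(Cpu, Cpl) = 0.8626

0.863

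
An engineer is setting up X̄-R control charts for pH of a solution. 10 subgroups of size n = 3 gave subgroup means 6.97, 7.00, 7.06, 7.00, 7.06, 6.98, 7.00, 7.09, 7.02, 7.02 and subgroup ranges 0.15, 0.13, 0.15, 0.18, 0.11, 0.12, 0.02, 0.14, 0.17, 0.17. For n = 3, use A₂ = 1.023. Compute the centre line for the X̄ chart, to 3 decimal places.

X̄̄ = (6.97 + 7.00 + 7.06 + 7.00 + 7.06 + 6.98 + 7.00 + 7.09 + 7.02 + 7.02) / 10 = 70.2000 / 10 = 7.0200
CL = X̄̄ = 7.0200

7.020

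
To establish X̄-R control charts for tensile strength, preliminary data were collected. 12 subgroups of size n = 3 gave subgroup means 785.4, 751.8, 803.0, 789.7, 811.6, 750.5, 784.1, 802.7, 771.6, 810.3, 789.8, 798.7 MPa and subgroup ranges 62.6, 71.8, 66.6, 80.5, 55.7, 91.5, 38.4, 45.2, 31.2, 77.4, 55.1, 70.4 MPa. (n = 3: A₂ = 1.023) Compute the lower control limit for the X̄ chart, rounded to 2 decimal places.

723.80

X̄̄ = (785.4 + 751.8 + 803.0 + 789.7 + 811.6 + 750.5 + 784.1 + 802.7 + 771.6 + 810.3 + 789.8 + 798.7) / 12 = 9449.2000 / 12 = 787.4333
R̄ = (62.6 + 71.8 + 66.6 + 80.5 + 55.7 + 91.5 + 38.4 + 45.2 + 31.2 + 77.4 + 55.1 + 70.4) / 12 = 746.4000 / 12 = 62.2000
LCL = X̄̄ − A₂·R̄ = 787.4333 − 1.023 × 62.2000 = 723.8027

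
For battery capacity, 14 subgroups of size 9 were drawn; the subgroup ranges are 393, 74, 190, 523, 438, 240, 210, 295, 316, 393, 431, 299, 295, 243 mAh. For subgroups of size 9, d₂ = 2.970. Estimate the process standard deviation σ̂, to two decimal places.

R̄ = (393 + 74 + 190 + 523 + 438 + 240 + 210 + 295 + 316 + 393 + 431 + 299 + 295 + 243) / 14 = 310.0000
σ̂ = R̄ / d₂ = 310.0000 / 2.970 = 104.3771

104.38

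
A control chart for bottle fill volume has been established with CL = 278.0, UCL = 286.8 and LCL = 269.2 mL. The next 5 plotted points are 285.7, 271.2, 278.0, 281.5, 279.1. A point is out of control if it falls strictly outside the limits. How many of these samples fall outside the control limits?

0

All 5 points lie within [269.2, 286.8].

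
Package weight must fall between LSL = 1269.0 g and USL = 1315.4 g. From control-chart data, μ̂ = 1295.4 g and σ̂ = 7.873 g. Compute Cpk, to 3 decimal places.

Cpu = (USL − μ̂) / (3σ̂) = (1315.4 − 1295.4) / (3 × 7.873) = 0.8468; Cpl = (μ̂ − LSL) / (3σ̂) = (1295.4 − 1269.0) / (3 × 7.873) = 1.1177; Cpk = min(Cpu, Cpl) = 0.8468

0.847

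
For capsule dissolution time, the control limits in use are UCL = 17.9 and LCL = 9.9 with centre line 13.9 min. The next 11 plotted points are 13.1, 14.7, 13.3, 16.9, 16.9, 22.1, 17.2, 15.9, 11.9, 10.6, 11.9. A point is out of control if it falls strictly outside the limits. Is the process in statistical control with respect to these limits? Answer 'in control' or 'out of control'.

Compare each point to [9.9, 17.9]: sample 6 = 22.1 > UCL.

out of control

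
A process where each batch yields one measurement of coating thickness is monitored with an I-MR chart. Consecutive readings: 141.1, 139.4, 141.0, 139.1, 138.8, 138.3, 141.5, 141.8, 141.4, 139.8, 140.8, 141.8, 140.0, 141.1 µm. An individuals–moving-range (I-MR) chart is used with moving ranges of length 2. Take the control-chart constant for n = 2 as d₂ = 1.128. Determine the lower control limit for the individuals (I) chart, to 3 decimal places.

X̄ = (141.1 + 139.4 + 141.0 + 139.1 + 138.8 + 138.3 + 141.5 + 141.8 + 141.4 + 139.8 + 140.8 + 141.8 + 140.0 + 141.1) / 14 = 140.4214
Moving ranges: 1.7, 1.6, 1.9, 0.3, 0.5, 3.2, 0.3, 0.4, 1.6, 1.0, 1.0, 1.8, 1.1; M̄R̄ = 16.4000 / 13 = 1.2615
LCL = X̄ − 3·M̄R̄/d₂ = 140.4214 − 3 × 1.2615 / 1.128 = 137.0663

137.066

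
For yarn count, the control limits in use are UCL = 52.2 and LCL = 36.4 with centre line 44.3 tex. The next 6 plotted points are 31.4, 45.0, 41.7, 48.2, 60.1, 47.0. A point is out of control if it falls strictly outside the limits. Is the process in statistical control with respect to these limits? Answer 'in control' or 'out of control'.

Compare each point to [36.4, 52.2]: sample 1 = 31.4 < LCL; sample 5 = 60.1 > UCL.

out of control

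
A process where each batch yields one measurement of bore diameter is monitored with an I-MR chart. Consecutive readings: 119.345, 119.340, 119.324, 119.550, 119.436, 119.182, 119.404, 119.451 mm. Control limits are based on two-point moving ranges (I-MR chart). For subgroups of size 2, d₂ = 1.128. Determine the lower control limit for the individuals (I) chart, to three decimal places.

X̄ = (119.345 + 119.340 + 119.324 + 119.550 + 119.436 + 119.182 + 119.404 + 119.451) / 8 = 119.3790
Moving ranges: 0.005, 0.016, 0.226, 0.114, 0.254, 0.222, 0.047; M̄R̄ = 0.8840 / 7 = 0.1263
LCL = X̄ − 3·M̄R̄/d₂ = 119.3790 − 3 × 0.1263 / 1.128 = 119.0431

119.043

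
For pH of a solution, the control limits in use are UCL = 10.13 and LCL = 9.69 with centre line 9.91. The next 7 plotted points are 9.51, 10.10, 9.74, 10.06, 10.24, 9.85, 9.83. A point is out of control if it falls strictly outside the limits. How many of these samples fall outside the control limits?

2

Compare each point to [9.69, 10.13]: sample 1 = 9.51 < LCL; sample 5 = 10.24 > UCL.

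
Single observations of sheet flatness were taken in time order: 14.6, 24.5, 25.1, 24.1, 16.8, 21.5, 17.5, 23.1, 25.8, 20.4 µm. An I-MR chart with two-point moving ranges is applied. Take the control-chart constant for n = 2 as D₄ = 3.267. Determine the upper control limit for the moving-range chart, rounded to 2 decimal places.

14.96

Moving ranges: 9.9, 0.6, 1.0, 7.3, 4.7, 4.0, 5.6, 2.7, 5.4; M̄R̄ = 41.2000 / 9 = 4.5778
UCL_MR = D₄·M̄R̄ = 3.267 × 4.5778 = 14.9556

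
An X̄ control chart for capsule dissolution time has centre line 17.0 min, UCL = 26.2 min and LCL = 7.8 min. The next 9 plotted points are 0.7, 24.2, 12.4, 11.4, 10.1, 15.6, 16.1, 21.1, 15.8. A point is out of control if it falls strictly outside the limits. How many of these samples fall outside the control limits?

1

Compare each point to [7.8, 26.2]: sample 1 = 0.7 < LCL.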